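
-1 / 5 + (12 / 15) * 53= 42.20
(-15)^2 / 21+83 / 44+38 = 15585 / 308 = 50.60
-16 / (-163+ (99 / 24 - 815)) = 128 / 7791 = 0.02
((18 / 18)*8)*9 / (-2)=-36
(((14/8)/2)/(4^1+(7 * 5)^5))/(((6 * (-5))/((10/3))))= -7/3781575288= -0.00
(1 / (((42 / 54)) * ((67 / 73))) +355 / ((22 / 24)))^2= 4020694697889 / 26615281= 151067.15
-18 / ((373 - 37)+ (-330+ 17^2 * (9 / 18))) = -0.12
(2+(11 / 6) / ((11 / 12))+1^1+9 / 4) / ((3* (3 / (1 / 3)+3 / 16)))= 0.26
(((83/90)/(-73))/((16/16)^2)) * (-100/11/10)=83/7227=0.01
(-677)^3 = -310288733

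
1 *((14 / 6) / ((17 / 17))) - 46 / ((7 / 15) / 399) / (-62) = 59212 / 93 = 636.69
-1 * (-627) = 627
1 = 1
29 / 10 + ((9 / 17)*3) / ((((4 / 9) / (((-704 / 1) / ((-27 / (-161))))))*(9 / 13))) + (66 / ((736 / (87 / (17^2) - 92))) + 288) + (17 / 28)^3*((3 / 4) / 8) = -499286103340119 / 23346391040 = -21386.01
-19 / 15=-1.27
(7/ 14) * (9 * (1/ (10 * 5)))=9/ 100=0.09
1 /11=0.09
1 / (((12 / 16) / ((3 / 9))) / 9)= 4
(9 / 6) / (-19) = -3 / 38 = -0.08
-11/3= -3.67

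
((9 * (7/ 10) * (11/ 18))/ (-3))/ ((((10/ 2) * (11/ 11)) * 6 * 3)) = -0.01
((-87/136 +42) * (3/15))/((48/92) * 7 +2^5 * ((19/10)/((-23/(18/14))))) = 301875/9248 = 32.64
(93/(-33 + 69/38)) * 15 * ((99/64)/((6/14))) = -161.46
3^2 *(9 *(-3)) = -243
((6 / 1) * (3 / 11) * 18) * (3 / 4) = 243 / 11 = 22.09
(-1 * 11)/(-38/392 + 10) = -2156/1941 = -1.11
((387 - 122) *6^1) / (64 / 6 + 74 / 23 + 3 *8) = 54855 / 1307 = 41.97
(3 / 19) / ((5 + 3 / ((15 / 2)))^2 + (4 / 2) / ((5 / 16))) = 75 / 16891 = 0.00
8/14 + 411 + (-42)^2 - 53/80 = 1217949/560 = 2174.91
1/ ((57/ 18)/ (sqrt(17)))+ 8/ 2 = 6 * sqrt(17)/ 19+ 4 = 5.30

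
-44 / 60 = -11 / 15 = -0.73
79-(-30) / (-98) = 3856 / 49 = 78.69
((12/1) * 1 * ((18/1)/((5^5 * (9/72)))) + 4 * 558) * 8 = 55813824/3125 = 17860.42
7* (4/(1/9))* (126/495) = 3528/55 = 64.15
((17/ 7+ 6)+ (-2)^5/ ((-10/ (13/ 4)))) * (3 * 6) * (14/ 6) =3954/ 5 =790.80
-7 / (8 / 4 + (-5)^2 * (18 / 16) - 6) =-56 / 193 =-0.29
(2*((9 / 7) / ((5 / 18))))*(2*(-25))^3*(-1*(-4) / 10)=-3240000 / 7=-462857.14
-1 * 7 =-7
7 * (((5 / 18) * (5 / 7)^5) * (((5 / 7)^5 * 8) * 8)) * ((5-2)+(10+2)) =7812500000 / 121060821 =64.53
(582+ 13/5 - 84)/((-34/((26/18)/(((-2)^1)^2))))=-32539/6120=-5.32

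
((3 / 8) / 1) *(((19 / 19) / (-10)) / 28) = -3 / 2240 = -0.00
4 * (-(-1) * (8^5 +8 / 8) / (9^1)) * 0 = 0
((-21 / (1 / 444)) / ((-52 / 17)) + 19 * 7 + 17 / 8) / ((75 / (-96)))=-1324276 / 325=-4074.70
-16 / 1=-16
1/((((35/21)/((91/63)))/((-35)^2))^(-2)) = 9/10144225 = 0.00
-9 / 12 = -0.75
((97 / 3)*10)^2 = 940900 / 9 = 104544.44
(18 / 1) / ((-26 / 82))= -738 / 13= -56.77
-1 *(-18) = 18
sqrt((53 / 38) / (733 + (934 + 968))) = sqrt(5306890) / 100130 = 0.02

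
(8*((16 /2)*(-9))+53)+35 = -488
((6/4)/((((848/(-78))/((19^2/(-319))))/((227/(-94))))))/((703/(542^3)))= -85397.88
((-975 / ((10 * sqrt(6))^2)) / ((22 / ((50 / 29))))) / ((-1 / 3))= 975 / 2552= 0.38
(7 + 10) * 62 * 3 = 3162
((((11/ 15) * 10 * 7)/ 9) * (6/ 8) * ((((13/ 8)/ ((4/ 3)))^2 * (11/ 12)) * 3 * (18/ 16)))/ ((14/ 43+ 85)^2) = 0.00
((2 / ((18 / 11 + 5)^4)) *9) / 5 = 263538 / 141991205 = 0.00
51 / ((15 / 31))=105.40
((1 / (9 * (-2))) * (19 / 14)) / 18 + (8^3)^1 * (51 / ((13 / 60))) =120516.92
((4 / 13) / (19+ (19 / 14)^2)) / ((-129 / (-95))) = 784 / 72111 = 0.01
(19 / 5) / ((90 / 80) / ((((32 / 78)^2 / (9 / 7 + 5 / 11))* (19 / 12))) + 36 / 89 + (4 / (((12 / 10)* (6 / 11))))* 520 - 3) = 5699941632 / 4773744350885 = 0.00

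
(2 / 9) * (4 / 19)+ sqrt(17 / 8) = 1.50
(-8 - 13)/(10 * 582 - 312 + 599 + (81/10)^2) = -2100/617261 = -0.00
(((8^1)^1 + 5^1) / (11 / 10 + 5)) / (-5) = -26 / 61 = -0.43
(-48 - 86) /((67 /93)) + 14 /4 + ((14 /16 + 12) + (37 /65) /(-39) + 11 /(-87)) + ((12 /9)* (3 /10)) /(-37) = -1231472937 /7253480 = -169.78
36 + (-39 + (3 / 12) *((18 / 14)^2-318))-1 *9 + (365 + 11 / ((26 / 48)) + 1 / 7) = 294.36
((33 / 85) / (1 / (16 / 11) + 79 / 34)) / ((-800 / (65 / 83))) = -11 / 87150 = -0.00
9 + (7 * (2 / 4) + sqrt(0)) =25 / 2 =12.50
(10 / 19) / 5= 2 / 19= 0.11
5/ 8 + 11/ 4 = 27/ 8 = 3.38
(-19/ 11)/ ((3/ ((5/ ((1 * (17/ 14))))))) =-1330/ 561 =-2.37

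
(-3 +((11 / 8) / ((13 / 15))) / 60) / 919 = -1237 / 382304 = -0.00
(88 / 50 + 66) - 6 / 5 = 1664 / 25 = 66.56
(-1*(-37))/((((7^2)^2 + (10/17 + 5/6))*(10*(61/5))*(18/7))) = 4403/89687202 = 0.00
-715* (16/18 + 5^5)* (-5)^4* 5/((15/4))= -50287737500/27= -1862508796.30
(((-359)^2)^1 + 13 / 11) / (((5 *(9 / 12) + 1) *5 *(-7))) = -298464 / 385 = -775.23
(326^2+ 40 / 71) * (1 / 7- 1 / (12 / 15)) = -117663.34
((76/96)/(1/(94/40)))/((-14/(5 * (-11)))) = 7.31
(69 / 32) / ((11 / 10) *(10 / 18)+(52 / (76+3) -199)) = -49059 / 4498768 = -0.01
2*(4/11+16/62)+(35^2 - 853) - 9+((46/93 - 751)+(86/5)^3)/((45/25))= 638554138/230175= 2774.21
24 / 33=8 / 11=0.73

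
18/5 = 3.60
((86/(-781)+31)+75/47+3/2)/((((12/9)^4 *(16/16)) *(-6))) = -67365567/37587968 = -1.79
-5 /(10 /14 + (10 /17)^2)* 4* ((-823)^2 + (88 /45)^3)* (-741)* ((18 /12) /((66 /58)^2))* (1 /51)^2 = 4216385.18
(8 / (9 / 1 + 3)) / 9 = 2 / 27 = 0.07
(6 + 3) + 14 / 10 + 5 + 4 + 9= 28.40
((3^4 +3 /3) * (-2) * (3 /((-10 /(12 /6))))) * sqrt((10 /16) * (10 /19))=246 * sqrt(19) /19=56.44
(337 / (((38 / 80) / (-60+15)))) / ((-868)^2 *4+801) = -606600 / 57275443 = -0.01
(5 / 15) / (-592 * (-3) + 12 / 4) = 1 / 5337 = 0.00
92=92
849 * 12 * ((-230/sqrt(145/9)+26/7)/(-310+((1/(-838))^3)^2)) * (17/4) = -129955322512612282438272/250497035685997947091+689762865643865191403136 * sqrt(145)/1037773433556277209377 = 7484.73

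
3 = 3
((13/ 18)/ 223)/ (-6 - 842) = -13/ 3403872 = -0.00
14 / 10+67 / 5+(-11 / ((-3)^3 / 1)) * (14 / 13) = 26744 / 1755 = 15.24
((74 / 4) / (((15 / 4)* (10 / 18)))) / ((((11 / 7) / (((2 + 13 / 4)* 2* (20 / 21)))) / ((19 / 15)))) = 19684 / 275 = 71.58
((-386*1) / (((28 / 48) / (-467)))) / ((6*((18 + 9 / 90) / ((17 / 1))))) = 61289080 / 1267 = 48373.39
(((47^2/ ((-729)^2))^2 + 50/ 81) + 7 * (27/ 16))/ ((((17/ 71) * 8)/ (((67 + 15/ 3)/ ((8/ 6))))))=3987976847332955/ 11380864284864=350.41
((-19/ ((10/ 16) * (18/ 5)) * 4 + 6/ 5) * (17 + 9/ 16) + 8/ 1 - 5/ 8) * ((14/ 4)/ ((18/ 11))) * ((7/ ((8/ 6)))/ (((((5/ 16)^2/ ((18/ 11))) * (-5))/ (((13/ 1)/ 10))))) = 259027132/ 9375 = 27629.56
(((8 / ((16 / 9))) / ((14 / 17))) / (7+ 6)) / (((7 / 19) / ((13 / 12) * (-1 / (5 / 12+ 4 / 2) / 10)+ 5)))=4177359 / 738920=5.65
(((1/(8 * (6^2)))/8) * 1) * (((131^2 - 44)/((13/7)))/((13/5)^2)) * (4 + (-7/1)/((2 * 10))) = 43733935/20247552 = 2.16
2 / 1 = 2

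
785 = 785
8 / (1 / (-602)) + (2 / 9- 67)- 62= -44503 / 9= -4944.78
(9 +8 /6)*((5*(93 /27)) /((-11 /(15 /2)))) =-121.34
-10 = -10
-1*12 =-12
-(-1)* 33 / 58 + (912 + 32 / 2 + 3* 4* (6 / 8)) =937.57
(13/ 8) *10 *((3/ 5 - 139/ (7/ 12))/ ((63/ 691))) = -24909859/ 588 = -42363.71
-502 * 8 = -4016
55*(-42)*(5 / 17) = -679.41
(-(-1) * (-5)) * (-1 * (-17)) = -85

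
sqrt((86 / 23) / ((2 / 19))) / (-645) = -sqrt(18791) / 14835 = -0.01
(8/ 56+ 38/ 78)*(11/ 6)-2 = -692/ 819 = -0.84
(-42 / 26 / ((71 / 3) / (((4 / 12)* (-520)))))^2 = 139.97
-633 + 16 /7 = -4415 /7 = -630.71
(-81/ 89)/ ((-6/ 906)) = 12231/ 89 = 137.43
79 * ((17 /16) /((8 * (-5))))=-1343 /640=-2.10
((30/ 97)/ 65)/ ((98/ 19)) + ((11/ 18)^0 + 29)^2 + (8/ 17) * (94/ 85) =900.52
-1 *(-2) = 2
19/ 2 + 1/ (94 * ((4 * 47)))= 167885/ 17672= 9.50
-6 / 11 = -0.55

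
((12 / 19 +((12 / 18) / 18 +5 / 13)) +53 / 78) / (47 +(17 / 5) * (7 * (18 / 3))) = 115555 / 12657762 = 0.01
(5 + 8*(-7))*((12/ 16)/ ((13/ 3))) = -459/ 52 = -8.83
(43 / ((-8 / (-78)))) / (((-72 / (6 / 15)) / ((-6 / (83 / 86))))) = 24037 / 1660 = 14.48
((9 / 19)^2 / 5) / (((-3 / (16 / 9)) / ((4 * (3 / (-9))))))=64 / 1805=0.04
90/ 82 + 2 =127/ 41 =3.10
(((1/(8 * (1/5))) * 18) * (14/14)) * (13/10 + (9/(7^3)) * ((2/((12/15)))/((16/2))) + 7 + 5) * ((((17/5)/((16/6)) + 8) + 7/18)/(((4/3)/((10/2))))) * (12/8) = 233348103/28672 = 8138.54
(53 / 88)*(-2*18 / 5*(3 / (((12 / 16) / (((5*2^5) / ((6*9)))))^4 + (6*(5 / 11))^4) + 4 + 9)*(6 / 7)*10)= -3917894692363659286 / 8074634323731437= -485.21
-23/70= -0.33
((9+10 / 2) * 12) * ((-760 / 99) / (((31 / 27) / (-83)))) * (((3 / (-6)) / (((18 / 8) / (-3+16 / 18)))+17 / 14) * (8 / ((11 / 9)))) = 3853431040 / 3751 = 1027307.66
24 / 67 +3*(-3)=-579 / 67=-8.64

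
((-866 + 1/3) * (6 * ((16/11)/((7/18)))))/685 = -213696/7535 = -28.36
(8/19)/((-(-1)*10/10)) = 8/19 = 0.42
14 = 14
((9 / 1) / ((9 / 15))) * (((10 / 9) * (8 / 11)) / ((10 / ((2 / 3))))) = 80 / 99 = 0.81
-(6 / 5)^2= -36 / 25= -1.44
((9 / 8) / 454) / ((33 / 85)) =255 / 39952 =0.01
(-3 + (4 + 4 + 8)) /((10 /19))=247 /10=24.70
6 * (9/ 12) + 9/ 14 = 36/ 7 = 5.14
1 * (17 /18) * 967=16439 /18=913.28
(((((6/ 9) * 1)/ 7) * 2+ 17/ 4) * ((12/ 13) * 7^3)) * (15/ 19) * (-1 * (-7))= 1919085/ 247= 7769.57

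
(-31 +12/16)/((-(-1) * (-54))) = 121/216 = 0.56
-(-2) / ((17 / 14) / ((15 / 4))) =105 / 17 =6.18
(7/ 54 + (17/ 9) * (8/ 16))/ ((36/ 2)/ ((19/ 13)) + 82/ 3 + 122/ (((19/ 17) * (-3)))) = 551/ 1674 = 0.33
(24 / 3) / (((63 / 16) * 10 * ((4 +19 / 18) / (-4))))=-512 / 3185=-0.16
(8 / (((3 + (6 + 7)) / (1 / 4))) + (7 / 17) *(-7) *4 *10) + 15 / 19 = -114.38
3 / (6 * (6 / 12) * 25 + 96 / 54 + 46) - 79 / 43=-1.81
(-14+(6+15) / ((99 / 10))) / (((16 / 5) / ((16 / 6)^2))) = -7840 / 297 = -26.40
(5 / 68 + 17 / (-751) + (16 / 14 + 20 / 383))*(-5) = -852948955 / 136913308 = -6.23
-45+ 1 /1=-44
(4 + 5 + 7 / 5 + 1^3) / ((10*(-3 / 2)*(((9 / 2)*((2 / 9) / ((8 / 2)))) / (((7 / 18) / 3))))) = -266 / 675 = -0.39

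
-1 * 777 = -777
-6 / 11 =-0.55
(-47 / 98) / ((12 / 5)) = -235 / 1176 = -0.20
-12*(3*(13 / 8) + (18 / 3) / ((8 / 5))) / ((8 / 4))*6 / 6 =-207 / 4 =-51.75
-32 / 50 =-16 / 25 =-0.64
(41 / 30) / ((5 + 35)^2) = 41 / 48000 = 0.00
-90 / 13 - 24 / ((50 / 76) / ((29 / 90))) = -91054 / 4875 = -18.68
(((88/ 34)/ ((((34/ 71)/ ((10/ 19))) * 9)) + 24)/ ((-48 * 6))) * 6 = -300419/ 593028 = -0.51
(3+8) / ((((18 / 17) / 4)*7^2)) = 374 / 441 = 0.85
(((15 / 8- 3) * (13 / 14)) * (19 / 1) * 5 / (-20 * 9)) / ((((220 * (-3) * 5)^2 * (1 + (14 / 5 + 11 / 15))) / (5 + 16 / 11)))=17537 / 243285504000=0.00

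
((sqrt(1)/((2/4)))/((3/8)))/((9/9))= 16/3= 5.33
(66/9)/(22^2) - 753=-49697/66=-752.98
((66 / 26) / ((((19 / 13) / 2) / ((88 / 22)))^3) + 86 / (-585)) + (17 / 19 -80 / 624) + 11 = 427.92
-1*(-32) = 32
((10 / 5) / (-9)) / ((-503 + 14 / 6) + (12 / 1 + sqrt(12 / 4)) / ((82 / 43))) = 7052* sqrt(3) / 14790401533 + 19945024 / 44371204599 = 0.00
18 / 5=3.60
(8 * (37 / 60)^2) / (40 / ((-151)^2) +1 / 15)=31214569 / 702030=44.46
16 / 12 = 4 / 3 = 1.33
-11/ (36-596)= 11/ 560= 0.02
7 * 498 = 3486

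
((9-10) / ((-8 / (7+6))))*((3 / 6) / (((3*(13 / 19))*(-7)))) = -19 / 336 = -0.06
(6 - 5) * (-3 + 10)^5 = 16807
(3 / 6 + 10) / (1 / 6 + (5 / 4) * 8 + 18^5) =63 / 11337469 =0.00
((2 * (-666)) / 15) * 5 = -444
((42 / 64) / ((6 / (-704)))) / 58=-77 / 58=-1.33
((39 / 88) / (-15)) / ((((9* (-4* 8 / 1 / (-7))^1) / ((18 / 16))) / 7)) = -637 / 112640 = -0.01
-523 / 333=-1.57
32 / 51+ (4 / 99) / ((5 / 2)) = 5416 / 8415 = 0.64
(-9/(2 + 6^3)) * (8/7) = -0.05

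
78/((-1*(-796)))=39/398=0.10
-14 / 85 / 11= -14 / 935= -0.01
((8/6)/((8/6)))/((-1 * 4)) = -1/4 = -0.25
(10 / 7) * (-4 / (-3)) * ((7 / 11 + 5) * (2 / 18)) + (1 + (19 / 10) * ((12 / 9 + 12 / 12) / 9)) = 55831 / 20790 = 2.69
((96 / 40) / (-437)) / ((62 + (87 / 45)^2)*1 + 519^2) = -135 / 6622845998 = -0.00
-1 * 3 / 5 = -3 / 5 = -0.60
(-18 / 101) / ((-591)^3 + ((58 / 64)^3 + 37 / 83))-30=-567037578499453746 / 18901252617192407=-30.00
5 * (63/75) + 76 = 401/5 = 80.20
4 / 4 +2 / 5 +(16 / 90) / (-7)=433 / 315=1.37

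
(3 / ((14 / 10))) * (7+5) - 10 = 110 / 7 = 15.71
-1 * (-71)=71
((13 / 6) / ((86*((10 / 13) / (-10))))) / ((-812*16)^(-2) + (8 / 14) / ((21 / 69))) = -7131464704 / 40882126977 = -0.17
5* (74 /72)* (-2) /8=-185 /144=-1.28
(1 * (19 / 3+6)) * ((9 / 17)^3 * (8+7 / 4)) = 350649 / 19652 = 17.84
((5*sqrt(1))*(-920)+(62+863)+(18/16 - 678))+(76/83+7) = -2884389/664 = -4343.96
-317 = -317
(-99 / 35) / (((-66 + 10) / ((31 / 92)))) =0.02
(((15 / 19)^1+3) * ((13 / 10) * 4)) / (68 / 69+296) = 32292 / 486685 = 0.07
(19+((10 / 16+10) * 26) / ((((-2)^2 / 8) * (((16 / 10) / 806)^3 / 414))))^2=3501995226901271307876998249281 / 4096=854979303442693190399657800.00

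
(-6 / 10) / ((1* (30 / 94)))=-1.88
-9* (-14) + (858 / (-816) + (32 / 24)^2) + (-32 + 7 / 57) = 2205811 / 23256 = 94.85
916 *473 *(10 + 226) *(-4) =-409004992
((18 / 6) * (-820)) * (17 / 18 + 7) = -58630 / 3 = -19543.33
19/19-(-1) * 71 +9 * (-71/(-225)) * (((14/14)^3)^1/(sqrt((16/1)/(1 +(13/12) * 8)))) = 71 * sqrt(87)/300 +72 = 74.21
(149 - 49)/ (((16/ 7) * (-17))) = -175/ 68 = -2.57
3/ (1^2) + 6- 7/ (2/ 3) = -1.50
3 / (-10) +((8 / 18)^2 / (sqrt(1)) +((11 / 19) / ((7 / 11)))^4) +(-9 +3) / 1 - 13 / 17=-26636483287111 / 4308642928170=-6.18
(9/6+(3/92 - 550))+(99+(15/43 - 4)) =-1792537/3956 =-453.12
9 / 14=0.64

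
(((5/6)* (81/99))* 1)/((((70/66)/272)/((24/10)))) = 14688/35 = 419.66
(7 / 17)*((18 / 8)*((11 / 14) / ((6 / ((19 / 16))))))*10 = 3135 / 2176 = 1.44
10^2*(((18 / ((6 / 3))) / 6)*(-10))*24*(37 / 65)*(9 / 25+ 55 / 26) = -8572752 / 169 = -50726.34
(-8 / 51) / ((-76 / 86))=172 / 969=0.18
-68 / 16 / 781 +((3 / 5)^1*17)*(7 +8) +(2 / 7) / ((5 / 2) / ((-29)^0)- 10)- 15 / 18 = 16633143 / 109340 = 152.12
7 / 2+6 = 19 / 2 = 9.50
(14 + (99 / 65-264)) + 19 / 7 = -111822 / 455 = -245.76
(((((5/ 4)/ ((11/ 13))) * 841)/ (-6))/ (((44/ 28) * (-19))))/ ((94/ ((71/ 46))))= 27168505/ 238581024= 0.11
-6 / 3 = -2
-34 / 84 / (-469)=17 / 19698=0.00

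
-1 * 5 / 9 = -5 / 9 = -0.56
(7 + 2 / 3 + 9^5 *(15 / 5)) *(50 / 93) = 857200 / 9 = 95244.44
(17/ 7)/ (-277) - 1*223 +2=-428536/ 1939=-221.01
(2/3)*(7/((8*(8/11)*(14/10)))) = 55/96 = 0.57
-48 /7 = -6.86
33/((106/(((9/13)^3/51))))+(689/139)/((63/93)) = 84583560307/11556303486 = 7.32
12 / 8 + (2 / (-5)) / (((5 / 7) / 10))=-41 / 10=-4.10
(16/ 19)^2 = 256/ 361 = 0.71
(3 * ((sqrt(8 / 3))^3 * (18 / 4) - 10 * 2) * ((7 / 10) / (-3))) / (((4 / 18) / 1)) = 63 - 126 * sqrt(6) / 5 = 1.27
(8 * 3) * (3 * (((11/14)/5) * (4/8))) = 5.66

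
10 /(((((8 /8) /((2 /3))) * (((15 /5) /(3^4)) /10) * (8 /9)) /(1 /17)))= 2025 /17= 119.12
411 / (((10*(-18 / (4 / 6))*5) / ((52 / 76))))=-1781 / 8550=-0.21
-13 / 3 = -4.33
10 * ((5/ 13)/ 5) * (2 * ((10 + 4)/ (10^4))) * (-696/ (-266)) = 174/ 30875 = 0.01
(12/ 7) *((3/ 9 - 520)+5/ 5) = -6224/ 7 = -889.14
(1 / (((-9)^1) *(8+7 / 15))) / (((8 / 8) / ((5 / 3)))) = -25 / 1143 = -0.02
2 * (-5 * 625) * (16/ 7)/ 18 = -50000/ 63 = -793.65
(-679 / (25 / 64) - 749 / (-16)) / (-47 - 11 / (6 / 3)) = 96653 / 3000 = 32.22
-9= -9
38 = 38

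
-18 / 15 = -6 / 5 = -1.20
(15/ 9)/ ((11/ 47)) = 235/ 33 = 7.12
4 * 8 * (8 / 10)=128 / 5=25.60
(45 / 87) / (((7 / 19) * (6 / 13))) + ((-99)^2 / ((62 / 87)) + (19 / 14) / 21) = 3635825747 / 264306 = 13756.12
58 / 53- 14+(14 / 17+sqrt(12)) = -10886 / 901+2 * sqrt(3) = -8.62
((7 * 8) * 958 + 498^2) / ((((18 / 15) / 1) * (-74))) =-377065 / 111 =-3396.98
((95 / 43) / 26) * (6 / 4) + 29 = 65129 / 2236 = 29.13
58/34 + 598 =10195/17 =599.71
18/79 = 0.23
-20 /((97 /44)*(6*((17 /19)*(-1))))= 8360 /4947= 1.69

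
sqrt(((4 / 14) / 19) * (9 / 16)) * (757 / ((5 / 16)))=9084 * sqrt(266) / 665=222.79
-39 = -39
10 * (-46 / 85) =-92 / 17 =-5.41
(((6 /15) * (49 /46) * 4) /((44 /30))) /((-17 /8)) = -2352 /4301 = -0.55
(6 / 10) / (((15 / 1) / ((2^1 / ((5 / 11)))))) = 22 / 125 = 0.18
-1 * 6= -6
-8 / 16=-1 / 2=-0.50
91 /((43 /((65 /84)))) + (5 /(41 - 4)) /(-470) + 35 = 32875537 /897324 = 36.64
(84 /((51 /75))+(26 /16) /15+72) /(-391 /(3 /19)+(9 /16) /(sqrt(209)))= -1166434932256 /14764439764675 - 21551454* sqrt(209) /250995475999475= -0.08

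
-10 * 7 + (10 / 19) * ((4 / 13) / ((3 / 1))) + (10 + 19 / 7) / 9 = -1066447 / 15561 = -68.53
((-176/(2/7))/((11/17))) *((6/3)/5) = -380.80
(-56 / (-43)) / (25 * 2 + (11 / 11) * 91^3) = 56 / 32405703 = 0.00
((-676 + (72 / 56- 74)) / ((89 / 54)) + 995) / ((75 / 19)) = 6400549 / 46725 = 136.98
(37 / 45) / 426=37 / 19170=0.00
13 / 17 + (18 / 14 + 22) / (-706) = 61475 / 84014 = 0.73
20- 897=-877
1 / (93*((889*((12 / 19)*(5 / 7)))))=19 / 708660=0.00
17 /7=2.43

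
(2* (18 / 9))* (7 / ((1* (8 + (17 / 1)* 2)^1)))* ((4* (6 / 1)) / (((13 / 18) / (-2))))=-576 / 13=-44.31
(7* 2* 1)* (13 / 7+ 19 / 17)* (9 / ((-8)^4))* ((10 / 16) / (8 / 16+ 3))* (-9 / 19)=-71685 / 9261056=-0.01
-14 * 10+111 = -29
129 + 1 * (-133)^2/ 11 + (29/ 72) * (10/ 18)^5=81239193899/ 46766808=1737.11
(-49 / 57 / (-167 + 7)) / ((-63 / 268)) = -469 / 20520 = -0.02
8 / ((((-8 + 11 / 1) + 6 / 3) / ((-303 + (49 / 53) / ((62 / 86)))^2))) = 1965922410272 / 13497245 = 145653.61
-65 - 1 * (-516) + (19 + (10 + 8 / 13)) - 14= 6066 / 13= 466.62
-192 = -192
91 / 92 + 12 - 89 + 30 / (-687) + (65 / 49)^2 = -3758150817 / 50584268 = -74.29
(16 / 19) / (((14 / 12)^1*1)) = 96 / 133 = 0.72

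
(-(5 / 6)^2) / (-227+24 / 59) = 1475 / 481284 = 0.00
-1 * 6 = -6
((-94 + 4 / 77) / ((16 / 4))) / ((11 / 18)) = -32553 / 847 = -38.43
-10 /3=-3.33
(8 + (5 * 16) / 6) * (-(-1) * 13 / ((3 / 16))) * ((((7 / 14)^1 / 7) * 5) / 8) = 4160 / 63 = 66.03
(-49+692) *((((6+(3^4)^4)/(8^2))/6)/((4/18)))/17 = 83037136383/4352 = 19080224.35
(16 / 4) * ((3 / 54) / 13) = 2 / 117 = 0.02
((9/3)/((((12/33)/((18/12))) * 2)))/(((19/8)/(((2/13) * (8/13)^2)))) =6336/41743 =0.15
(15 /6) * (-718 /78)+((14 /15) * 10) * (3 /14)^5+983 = 719141075 /749112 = 959.99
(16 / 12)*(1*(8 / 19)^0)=4 / 3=1.33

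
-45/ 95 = -9/ 19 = -0.47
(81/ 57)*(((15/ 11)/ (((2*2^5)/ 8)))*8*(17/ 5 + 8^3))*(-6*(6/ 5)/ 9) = -834948/ 1045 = -798.99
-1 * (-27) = 27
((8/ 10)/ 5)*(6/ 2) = 12/ 25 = 0.48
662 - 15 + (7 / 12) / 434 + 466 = 828073 / 744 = 1113.00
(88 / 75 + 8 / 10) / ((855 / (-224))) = -33152 / 64125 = -0.52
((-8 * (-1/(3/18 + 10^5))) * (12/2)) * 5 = 1440/600001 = 0.00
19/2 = 9.50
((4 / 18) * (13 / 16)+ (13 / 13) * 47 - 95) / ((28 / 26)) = -44759 / 1008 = -44.40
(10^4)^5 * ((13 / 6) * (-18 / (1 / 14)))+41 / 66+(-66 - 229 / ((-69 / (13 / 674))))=-4655250600000000000005568803 / 85261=-54600000000000000000065.31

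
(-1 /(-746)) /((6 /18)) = 3 /746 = 0.00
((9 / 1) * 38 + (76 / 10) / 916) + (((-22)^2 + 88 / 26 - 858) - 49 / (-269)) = -227630547 / 8008130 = -28.42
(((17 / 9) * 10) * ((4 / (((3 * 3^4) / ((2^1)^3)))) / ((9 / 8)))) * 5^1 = 217600 / 19683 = 11.06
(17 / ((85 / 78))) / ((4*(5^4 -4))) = 0.01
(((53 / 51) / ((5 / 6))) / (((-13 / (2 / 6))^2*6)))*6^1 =106 / 129285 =0.00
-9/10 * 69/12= -207/40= -5.18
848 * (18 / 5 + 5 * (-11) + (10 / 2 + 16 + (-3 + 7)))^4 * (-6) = -1544695308288 / 625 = -2471512493.26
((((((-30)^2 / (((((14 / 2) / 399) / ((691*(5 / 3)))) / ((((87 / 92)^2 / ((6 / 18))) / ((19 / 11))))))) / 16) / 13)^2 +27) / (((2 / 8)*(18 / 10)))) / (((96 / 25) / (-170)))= -14836491240054145206501875 / 774850625536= -19147550187226.16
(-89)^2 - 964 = 6957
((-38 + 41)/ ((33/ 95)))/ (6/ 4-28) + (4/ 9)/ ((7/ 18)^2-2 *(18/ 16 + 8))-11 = -4850493/ 427339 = -11.35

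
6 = 6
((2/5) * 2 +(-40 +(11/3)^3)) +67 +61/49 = 518227/6615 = 78.34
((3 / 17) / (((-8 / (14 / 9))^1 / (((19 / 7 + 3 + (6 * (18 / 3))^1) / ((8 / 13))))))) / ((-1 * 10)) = 949 / 4080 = 0.23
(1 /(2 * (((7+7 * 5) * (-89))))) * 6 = -0.00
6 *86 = 516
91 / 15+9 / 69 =2138 / 345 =6.20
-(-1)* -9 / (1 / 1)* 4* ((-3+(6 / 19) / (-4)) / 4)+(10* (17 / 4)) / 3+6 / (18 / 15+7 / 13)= 291961 / 6441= 45.33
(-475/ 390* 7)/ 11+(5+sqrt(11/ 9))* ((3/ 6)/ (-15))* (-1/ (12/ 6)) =-1187/ 1716+sqrt(11)/ 180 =-0.67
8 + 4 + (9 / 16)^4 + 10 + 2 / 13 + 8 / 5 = 23.85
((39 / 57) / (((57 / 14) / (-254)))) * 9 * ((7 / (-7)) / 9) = 46228 / 1083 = 42.69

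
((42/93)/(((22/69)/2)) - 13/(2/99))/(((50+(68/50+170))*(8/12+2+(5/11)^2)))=-360471375/357861644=-1.01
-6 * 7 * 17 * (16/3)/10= -1904/5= -380.80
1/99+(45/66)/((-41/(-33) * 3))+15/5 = 25921/8118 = 3.19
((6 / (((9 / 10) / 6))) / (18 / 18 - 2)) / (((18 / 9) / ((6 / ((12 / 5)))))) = -50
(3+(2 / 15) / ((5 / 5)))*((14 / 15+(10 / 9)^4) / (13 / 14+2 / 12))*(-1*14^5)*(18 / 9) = -28529758262656 / 3772575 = -7562409.83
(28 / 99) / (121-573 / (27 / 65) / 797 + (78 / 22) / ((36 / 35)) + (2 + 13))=89264 / 43464877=0.00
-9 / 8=-1.12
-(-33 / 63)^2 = -121 / 441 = -0.27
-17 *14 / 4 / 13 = -119 / 26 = -4.58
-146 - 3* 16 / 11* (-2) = -1510 / 11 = -137.27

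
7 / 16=0.44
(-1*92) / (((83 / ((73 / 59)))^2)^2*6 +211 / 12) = -31351658064 / 41405017768812283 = -0.00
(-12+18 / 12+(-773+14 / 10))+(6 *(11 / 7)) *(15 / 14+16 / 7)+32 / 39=-14325361 / 19110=-749.63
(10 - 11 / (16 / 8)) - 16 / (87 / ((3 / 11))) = 2839 / 638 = 4.45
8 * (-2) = -16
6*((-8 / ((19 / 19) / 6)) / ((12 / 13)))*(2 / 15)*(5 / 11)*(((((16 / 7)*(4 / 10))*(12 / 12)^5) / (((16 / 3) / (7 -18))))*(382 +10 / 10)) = 477984 / 35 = 13656.69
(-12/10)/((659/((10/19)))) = -12/12521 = -0.00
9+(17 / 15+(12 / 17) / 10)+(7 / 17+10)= 5257 / 255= 20.62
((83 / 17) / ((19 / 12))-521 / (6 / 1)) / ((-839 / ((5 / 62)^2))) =4057675 / 6250274808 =0.00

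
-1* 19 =-19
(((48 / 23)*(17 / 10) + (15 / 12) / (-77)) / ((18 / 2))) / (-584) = -125089 / 186167520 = -0.00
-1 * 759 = -759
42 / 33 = 1.27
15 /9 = 5 /3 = 1.67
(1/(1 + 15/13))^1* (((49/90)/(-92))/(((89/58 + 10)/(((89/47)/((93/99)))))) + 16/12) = 23297528293/37663683120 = 0.62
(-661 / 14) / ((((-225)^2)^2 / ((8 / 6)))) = -1322 / 53820703125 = -0.00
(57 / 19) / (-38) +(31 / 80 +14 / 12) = 6727 / 4560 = 1.48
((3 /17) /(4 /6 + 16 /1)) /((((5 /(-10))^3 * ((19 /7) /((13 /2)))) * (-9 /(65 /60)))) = 1183 /48450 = 0.02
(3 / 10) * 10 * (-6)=-18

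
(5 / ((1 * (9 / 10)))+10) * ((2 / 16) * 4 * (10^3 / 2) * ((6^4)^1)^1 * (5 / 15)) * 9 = 15120000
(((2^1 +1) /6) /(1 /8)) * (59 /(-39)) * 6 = -472 /13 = -36.31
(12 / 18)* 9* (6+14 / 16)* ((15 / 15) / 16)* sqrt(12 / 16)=165* sqrt(3) / 128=2.23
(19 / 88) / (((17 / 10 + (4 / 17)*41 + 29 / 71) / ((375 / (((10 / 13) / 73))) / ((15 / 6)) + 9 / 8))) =13059082185 / 49944928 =261.47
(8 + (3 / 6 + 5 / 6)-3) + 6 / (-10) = 86 / 15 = 5.73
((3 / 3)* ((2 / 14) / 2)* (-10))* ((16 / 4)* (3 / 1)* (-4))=240 / 7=34.29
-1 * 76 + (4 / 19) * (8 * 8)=-62.53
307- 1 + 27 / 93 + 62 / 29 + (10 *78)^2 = 547228877 / 899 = 608708.43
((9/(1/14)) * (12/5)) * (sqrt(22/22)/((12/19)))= 2394/5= 478.80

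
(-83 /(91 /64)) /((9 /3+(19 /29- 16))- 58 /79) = 4.46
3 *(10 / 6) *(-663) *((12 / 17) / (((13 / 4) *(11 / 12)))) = -8640 / 11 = -785.45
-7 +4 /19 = -129 /19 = -6.79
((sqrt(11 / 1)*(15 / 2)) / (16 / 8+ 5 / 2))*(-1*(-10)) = 50*sqrt(11) / 3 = 55.28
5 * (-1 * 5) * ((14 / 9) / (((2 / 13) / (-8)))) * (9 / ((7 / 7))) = 18200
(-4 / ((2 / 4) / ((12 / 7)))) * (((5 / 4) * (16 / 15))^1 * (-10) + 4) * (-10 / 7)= -1280 / 7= -182.86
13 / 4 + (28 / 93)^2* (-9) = 9357 / 3844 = 2.43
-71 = -71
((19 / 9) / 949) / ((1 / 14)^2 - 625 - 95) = -3724 / 1205297379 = -0.00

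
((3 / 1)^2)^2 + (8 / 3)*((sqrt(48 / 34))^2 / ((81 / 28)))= 113329 / 1377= 82.30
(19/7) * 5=95/7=13.57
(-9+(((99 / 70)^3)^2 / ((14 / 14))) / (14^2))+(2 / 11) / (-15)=-6826738424669767 / 760953732000000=-8.97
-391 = -391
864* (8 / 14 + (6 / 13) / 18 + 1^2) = 125568 / 91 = 1379.87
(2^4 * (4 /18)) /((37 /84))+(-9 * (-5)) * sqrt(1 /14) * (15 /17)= 896 /111+675 * sqrt(14) /238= 18.68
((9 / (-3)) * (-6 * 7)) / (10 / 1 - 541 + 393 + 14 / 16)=-1008 / 1097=-0.92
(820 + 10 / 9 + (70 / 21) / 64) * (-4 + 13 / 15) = -2223053 / 864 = -2572.98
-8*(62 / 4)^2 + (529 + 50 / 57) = -79351 / 57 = -1392.12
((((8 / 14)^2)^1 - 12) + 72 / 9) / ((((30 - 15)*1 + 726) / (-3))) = 180 / 12103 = 0.01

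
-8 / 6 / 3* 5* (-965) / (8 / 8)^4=19300 / 9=2144.44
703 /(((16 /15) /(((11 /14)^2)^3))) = 18681110745 /120472576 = 155.07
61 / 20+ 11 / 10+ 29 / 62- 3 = 1003 / 620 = 1.62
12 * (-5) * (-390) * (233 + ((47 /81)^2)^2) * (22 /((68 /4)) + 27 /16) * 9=1322456681262275 /9034497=146378562.22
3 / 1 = 3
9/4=2.25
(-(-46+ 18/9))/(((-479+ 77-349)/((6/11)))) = -24/751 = -0.03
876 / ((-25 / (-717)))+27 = 628767 / 25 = 25150.68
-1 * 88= -88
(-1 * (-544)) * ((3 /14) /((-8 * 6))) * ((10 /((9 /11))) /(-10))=187 /63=2.97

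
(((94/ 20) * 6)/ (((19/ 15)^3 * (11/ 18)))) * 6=136.24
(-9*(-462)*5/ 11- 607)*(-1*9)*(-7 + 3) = 46188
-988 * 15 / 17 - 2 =-14854 / 17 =-873.76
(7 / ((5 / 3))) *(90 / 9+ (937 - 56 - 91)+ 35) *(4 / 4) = 3507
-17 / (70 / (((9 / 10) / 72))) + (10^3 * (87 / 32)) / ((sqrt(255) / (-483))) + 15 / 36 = 6949 / 16800 - 350175 * sqrt(255) / 68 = -82232.62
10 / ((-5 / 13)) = -26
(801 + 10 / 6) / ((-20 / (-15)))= 602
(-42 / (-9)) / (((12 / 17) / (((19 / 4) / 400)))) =0.08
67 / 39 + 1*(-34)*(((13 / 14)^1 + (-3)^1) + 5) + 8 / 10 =-132478 / 1365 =-97.05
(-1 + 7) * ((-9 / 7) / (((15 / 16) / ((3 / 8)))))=-108 / 35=-3.09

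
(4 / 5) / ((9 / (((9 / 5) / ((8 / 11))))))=11 / 50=0.22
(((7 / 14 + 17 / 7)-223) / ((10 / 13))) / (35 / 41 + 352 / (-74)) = 60760401 / 828940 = 73.30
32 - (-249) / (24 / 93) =7975 / 8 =996.88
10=10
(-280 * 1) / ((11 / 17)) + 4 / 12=-14269 / 33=-432.39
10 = 10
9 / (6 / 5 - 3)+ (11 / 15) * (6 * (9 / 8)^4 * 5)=61931 / 2048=30.24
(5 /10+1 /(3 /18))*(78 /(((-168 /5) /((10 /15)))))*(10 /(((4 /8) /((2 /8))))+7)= -845 /7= -120.71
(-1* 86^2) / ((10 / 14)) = -51772 / 5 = -10354.40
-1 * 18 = -18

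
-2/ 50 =-1/ 25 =-0.04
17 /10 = 1.70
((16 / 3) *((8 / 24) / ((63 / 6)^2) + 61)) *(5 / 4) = 1614140 / 3969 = 406.69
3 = 3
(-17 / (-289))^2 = 1 / 289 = 0.00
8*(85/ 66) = 340/ 33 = 10.30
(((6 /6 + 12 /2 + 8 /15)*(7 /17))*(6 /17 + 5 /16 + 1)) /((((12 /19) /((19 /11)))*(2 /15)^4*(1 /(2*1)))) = 145523928375 /1627648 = 89407.49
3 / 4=0.75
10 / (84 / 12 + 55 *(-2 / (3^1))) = -30 / 89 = -0.34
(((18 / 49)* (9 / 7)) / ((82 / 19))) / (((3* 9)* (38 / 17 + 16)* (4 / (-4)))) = -969 / 4359530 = -0.00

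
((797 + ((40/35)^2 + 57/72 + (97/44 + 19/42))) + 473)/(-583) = -2.19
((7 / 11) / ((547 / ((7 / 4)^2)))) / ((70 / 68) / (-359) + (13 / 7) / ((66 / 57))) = 14653303 / 6584768496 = 0.00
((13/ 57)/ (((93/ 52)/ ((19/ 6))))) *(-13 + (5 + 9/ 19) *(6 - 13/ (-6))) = 610766/ 47709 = 12.80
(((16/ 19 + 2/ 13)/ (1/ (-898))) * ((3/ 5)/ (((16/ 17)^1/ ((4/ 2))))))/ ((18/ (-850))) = 26601005/ 494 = 53848.19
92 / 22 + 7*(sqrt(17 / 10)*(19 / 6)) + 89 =133*sqrt(170) / 60 + 1025 / 11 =122.08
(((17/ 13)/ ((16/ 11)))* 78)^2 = 314721/ 64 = 4917.52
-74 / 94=-37 / 47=-0.79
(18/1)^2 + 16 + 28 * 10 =620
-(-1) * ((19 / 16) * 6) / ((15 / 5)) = 19 / 8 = 2.38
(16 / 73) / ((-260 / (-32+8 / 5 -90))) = 0.10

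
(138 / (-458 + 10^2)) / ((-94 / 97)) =6693 / 16826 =0.40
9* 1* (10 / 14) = 45 / 7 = 6.43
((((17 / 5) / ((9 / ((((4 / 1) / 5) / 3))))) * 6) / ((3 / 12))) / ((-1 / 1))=-544 / 225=-2.42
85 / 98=0.87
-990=-990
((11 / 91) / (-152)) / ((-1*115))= 0.00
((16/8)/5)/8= 1/20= 0.05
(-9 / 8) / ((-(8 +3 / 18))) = 27 / 196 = 0.14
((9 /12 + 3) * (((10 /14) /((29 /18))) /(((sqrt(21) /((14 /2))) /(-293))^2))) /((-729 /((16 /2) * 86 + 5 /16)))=-7878791975 /25056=-314447.32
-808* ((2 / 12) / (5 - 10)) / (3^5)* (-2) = -808 / 3645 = -0.22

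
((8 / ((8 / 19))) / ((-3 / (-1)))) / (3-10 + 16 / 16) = -19 / 18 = -1.06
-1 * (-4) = 4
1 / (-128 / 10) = -5 / 64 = -0.08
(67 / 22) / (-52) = -67 / 1144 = -0.06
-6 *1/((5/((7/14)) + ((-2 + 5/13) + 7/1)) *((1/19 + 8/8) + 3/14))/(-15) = 1729/84250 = 0.02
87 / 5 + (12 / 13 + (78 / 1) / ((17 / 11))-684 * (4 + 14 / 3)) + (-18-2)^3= -13859.21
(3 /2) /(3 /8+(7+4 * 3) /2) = 12 /79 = 0.15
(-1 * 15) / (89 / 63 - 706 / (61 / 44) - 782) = 57645 / 4956829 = 0.01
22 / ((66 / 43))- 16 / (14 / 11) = 37 / 21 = 1.76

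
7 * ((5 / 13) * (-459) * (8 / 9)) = -1098.46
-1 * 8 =-8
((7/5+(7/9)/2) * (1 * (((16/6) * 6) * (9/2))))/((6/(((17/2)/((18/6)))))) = 2737/45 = 60.82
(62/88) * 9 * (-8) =-558/11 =-50.73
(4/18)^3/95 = 8/69255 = 0.00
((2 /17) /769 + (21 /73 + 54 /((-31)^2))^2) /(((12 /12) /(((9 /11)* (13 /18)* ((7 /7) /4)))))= 99024531583055 /5661746612355416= 0.02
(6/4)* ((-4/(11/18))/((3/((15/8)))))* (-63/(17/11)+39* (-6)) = 630585/374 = 1686.06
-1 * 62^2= -3844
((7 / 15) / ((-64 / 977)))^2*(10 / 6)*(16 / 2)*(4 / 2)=46771921 / 34560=1353.35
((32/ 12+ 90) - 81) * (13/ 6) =455/ 18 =25.28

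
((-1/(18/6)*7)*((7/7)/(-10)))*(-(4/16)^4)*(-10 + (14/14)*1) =0.01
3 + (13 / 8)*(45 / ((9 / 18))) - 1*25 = 124.25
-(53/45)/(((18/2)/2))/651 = -106/263655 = -0.00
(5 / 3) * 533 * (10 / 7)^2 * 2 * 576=102336000 / 49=2088489.80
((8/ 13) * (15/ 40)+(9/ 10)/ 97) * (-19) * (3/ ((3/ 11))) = -632643/ 12610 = -50.17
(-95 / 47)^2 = 9025 / 2209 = 4.09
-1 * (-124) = 124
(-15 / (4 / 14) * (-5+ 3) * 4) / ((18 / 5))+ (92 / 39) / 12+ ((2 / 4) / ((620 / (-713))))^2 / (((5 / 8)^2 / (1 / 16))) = 136791893 / 1170000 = 116.92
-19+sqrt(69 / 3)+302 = sqrt(23)+283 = 287.80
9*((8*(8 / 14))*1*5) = 1440 / 7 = 205.71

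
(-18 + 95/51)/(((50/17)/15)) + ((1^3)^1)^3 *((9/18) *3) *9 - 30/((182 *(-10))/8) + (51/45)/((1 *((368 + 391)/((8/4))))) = -68.67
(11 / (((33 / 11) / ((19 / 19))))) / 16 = 11 / 48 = 0.23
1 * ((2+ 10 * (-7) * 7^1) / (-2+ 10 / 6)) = 1464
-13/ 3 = -4.33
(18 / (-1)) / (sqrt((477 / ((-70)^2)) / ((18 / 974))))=-1260 * sqrt(25811) / 25811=-7.84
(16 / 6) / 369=8 / 1107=0.01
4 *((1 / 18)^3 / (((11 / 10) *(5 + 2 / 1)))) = 5 / 56133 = 0.00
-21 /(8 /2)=-21 /4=-5.25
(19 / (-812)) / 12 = -19 / 9744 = -0.00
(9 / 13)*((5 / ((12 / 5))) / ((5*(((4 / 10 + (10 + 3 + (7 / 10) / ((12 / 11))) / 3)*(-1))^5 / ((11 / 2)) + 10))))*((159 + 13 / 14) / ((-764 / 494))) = 1326337852752000000 / 23513386468216848637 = 0.06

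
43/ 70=0.61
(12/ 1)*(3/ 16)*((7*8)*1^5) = 126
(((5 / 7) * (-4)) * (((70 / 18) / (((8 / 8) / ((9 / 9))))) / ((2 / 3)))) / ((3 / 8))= -400 / 9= -44.44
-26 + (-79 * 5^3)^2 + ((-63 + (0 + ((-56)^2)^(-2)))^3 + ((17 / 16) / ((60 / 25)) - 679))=277545125870821735755564617731 / 2853498041416242167808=97264873.44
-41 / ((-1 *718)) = 41 / 718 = 0.06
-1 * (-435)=435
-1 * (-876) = 876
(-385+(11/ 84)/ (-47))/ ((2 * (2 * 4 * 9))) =-1519991/ 568512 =-2.67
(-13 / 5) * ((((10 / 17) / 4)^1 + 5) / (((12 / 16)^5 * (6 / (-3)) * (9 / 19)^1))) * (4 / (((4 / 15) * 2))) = 5532800 / 12393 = 446.45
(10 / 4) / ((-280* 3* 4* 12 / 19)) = -19 / 16128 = -0.00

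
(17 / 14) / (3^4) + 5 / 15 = 395 / 1134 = 0.35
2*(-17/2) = -17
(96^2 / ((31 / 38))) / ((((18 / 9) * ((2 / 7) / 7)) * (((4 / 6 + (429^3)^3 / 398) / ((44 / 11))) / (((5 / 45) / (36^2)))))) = 47428864 / 1235840269230920279742568911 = 0.00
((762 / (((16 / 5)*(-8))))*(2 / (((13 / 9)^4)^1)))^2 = 156217626677025 / 835308258304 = 187.02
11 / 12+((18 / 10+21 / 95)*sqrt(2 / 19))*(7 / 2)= 11 / 12+672*sqrt(38) / 1805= 3.21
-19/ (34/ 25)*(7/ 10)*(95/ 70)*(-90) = 81225/ 68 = 1194.49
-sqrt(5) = -2.24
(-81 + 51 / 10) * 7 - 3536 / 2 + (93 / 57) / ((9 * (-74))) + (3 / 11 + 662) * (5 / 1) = 352182112 / 347985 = 1012.06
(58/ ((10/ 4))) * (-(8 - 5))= -348/ 5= -69.60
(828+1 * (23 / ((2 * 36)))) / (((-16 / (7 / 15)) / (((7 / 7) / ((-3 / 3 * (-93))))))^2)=2922311 / 35869132800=0.00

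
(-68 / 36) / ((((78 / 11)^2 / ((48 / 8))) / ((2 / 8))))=-2057 / 36504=-0.06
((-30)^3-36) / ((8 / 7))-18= -47349 / 2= -23674.50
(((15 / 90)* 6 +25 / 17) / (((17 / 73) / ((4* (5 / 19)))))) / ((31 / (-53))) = -3249960 / 170221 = -19.09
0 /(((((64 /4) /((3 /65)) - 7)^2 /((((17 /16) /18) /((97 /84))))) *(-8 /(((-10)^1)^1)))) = 0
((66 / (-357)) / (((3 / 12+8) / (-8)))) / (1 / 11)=704 / 357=1.97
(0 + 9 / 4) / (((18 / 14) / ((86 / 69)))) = 301 / 138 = 2.18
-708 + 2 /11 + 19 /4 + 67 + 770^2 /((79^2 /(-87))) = -2444288067 /274604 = -8901.14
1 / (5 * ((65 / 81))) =81 / 325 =0.25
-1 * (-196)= 196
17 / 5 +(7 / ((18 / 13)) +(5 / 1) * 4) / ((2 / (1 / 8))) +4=12911 / 1440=8.97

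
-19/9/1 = -19/9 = -2.11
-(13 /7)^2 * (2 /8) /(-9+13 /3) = 507 /2744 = 0.18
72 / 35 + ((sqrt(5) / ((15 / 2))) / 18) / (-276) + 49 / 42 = 677 / 210 - sqrt(5) / 37260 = 3.22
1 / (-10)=-1 / 10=-0.10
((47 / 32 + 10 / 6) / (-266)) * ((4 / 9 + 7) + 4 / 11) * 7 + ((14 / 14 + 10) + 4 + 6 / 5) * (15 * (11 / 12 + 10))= 957813295 / 361152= 2652.11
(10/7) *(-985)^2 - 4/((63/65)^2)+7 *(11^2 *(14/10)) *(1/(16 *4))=1760394364201/1270080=1386049.98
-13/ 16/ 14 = -13/ 224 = -0.06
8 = 8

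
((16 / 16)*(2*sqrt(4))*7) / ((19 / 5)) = 7.37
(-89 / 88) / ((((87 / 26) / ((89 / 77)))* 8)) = -102973 / 2358048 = -0.04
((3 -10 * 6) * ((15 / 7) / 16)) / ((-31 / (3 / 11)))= 2565 / 38192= 0.07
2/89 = 0.02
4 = 4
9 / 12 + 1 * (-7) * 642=-17973 / 4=-4493.25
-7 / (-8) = 7 / 8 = 0.88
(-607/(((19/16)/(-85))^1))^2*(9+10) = 681483270400/19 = 35867540547.37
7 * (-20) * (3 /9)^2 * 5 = -700 /9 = -77.78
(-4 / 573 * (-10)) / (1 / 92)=3680 / 573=6.42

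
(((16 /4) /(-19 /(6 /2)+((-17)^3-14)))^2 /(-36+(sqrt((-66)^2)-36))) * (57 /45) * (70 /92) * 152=-2527 /157435000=-0.00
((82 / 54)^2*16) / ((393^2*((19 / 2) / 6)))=107584 / 713091033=0.00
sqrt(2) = 1.41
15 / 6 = 5 / 2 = 2.50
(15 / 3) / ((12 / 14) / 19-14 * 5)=-665 / 9304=-0.07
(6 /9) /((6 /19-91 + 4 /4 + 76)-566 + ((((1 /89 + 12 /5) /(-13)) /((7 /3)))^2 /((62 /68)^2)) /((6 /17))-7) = -59883860622950 /52697438723318091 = -0.00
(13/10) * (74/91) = 37/35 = 1.06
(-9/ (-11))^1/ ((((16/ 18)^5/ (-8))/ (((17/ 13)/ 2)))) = -9034497/ 1171456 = -7.71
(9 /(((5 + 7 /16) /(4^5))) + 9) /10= 49413 /290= 170.39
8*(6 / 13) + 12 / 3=100 / 13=7.69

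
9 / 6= 3 / 2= 1.50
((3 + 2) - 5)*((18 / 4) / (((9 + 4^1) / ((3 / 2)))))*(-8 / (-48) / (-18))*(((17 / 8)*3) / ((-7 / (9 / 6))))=0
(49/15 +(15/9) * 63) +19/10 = 661/6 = 110.17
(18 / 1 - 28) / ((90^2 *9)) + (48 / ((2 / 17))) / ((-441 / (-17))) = 5618111 / 357210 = 15.73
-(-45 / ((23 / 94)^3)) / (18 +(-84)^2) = 2076460 / 4781631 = 0.43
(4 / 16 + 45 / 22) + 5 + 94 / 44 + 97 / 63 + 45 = 155153 / 2772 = 55.97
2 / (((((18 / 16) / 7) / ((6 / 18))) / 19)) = 2128 / 27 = 78.81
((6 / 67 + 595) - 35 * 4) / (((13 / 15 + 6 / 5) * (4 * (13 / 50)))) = 11434125 / 54002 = 211.74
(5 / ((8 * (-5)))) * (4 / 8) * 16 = -1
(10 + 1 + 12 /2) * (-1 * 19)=-323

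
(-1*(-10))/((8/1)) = 5/4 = 1.25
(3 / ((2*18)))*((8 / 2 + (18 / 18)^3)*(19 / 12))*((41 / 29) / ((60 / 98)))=38171 / 25056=1.52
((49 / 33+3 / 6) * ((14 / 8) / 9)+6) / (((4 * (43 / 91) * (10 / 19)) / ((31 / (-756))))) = -0.26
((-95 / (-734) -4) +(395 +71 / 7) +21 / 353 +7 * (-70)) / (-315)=53606267 / 190439970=0.28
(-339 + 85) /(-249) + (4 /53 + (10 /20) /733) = 21208625 /19346802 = 1.10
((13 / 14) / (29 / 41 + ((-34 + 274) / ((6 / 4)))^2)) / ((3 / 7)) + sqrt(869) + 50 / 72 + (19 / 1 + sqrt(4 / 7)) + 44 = 2 *sqrt(7) / 7 + sqrt(869) + 2406802495 / 37786644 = 93.93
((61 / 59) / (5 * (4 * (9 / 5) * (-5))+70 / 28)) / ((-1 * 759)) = 122 / 15897255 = 0.00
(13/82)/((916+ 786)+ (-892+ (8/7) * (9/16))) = 7/35793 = 0.00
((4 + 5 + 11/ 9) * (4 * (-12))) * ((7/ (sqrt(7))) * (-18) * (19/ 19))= 8832 * sqrt(7)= 23367.28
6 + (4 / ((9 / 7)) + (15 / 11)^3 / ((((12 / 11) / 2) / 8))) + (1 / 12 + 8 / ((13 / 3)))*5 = 3168259 / 56628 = 55.95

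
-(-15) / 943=15 / 943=0.02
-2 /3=-0.67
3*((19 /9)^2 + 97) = 304.37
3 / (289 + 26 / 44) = 66 / 6371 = 0.01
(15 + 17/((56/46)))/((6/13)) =10543/168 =62.76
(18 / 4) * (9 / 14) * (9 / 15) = 243 / 140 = 1.74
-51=-51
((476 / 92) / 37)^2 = 14161 / 724201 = 0.02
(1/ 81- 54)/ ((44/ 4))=-4373/ 891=-4.91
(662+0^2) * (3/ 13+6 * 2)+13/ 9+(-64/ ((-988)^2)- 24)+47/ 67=297063424768/ 36788427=8074.92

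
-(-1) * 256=256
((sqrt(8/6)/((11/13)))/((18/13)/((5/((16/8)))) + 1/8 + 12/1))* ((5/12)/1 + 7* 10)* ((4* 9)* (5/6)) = 28561000* sqrt(3)/217569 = 227.37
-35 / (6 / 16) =-280 / 3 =-93.33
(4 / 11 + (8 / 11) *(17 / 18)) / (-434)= -0.00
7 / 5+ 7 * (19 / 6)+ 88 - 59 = 1577 / 30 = 52.57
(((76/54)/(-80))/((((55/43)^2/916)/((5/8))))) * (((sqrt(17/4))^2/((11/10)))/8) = -136764983/45999360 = -2.97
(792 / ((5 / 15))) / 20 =594 / 5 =118.80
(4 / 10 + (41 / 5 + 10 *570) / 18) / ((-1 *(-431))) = 28577 / 38790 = 0.74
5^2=25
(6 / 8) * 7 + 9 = 57 / 4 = 14.25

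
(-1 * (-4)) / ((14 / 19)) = 38 / 7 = 5.43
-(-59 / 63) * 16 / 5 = 944 / 315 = 3.00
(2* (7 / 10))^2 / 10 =49 / 250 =0.20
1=1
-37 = -37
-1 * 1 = -1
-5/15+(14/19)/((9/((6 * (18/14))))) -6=-325/57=-5.70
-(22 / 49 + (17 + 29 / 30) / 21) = -1.30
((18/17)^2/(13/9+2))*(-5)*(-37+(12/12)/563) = 303701400/5043917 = 60.21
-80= -80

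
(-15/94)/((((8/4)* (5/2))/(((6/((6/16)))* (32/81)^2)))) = -8192/102789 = -0.08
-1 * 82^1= -82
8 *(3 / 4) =6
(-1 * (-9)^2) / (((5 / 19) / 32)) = -49248 / 5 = -9849.60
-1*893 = -893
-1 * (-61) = 61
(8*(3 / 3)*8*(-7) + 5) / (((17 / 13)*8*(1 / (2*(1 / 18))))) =-5759 / 1224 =-4.71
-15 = -15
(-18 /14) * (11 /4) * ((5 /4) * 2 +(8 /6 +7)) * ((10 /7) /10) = -2145 /392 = -5.47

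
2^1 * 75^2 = 11250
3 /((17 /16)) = 48 /17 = 2.82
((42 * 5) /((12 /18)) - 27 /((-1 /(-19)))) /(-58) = 99 /29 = 3.41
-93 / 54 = -31 / 18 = -1.72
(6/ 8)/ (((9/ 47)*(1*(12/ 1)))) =47/ 144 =0.33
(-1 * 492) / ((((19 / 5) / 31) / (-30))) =2287800 / 19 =120410.53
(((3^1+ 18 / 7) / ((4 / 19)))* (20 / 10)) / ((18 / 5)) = 1235 / 84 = 14.70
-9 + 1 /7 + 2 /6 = -179 /21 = -8.52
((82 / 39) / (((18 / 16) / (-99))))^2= 52070656 / 1521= 34234.49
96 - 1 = 95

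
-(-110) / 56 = 55 / 28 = 1.96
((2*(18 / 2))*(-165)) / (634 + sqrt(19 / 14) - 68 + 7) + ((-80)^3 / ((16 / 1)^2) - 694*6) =-28357187608 / 4596587 + 2970*sqrt(266) / 4596587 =-6169.17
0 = 0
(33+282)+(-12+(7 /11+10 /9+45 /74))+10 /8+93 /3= 4946597 /14652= 337.61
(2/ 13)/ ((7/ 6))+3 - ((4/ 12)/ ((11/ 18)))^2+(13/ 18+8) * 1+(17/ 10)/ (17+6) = 132545459/ 11396385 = 11.63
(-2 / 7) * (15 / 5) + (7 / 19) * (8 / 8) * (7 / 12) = -1025 / 1596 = -0.64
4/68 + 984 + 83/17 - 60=15792/17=928.94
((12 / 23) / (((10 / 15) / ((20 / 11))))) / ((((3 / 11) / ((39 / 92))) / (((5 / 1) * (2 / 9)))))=1300 / 529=2.46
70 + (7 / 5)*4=378 / 5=75.60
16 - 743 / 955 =14537 / 955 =15.22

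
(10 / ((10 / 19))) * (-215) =-4085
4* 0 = 0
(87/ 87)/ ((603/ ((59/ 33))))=59/ 19899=0.00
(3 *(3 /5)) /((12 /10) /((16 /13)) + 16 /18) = 648 /671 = 0.97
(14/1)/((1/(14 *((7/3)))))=457.33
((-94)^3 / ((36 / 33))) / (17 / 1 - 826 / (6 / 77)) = 1142053 / 15875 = 71.94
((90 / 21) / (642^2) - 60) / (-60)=5770295 / 5770296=1.00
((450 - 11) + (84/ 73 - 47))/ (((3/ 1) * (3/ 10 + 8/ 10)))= 287000/ 2409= 119.14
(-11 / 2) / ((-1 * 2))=11 / 4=2.75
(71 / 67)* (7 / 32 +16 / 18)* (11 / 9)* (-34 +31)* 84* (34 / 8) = -29647541 / 19296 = -1536.46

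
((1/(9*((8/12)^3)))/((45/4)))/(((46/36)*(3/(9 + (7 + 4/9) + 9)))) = 229/1035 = 0.22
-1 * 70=-70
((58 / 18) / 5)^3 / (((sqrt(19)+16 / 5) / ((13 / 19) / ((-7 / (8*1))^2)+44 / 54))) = -16758559904 / 100328679675+1047409994*sqrt(19) / 20065735935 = 0.06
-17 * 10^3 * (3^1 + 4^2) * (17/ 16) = -686375/ 2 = -343187.50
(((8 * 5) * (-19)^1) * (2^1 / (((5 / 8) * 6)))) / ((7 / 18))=-7296 / 7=-1042.29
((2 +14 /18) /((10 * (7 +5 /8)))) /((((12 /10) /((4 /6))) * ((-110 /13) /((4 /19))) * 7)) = -0.00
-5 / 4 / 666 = -5 / 2664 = -0.00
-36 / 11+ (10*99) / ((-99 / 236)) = -25996 / 11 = -2363.27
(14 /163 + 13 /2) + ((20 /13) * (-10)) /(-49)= 1432839 /207662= 6.90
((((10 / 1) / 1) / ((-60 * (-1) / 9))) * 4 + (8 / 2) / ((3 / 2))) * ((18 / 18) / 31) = 26 / 93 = 0.28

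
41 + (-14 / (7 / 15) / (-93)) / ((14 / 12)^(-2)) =23123 / 558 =41.44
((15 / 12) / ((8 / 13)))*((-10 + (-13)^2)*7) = 72345 / 32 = 2260.78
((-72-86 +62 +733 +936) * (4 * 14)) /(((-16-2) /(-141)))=2070068 /3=690022.67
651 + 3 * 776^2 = 1807179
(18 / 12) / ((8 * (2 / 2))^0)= 3 / 2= 1.50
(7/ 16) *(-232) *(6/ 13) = -609/ 13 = -46.85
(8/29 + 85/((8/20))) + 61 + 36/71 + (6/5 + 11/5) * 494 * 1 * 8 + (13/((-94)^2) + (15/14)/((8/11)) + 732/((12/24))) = 38655684121183/2547065360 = 15176.56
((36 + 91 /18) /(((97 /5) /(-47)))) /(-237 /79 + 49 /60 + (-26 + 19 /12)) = 868325 /232218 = 3.74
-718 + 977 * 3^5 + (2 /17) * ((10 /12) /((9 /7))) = 236693.08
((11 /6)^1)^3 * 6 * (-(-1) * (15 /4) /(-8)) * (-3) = 6655 /128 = 51.99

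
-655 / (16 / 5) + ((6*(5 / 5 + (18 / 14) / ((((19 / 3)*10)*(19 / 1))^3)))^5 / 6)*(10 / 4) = 3035.31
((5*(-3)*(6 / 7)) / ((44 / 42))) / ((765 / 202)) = -3.24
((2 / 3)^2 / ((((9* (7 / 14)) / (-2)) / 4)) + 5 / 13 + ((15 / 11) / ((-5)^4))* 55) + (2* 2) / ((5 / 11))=8.51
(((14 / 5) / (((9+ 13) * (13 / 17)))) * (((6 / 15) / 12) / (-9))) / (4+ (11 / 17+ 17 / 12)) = -4046 / 39800475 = -0.00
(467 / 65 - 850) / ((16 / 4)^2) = -54783 / 1040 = -52.68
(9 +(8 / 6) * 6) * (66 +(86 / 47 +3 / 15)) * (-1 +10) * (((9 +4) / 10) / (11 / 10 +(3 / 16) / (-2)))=508770288 / 37835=13447.08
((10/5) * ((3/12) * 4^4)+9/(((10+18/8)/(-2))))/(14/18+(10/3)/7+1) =56.14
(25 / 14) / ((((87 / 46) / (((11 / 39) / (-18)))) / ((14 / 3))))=-6325 / 91611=-0.07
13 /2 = 6.50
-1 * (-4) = 4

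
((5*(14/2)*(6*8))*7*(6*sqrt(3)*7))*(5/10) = 246960*sqrt(3) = 427747.27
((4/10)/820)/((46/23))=1/4100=0.00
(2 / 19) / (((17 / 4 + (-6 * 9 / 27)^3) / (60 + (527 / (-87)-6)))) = -33368 / 24795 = -1.35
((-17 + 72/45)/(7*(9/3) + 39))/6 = -0.04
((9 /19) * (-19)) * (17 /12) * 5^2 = -1275 /4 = -318.75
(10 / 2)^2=25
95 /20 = 19 /4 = 4.75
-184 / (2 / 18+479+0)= -207 / 539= -0.38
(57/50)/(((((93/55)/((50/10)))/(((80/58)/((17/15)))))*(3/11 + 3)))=57475/45849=1.25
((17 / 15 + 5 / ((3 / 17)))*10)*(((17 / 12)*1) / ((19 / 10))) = 37570 / 171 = 219.71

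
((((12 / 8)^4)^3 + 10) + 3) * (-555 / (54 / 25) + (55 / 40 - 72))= -13789890065 / 294912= -46759.34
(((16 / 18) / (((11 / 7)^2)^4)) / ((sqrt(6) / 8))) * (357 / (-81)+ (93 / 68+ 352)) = 29547648939928 * sqrt(6) / 2656549612233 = 27.24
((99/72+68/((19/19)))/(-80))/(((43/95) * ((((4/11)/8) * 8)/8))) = -115995/2752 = -42.15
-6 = -6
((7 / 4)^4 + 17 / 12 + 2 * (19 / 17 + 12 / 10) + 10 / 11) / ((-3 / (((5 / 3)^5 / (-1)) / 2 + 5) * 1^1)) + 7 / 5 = 9620455811 / 1046960640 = 9.19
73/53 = 1.38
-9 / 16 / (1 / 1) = -9 / 16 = -0.56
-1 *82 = -82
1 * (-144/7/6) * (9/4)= -7.71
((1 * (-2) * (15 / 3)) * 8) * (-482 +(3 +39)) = 35200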